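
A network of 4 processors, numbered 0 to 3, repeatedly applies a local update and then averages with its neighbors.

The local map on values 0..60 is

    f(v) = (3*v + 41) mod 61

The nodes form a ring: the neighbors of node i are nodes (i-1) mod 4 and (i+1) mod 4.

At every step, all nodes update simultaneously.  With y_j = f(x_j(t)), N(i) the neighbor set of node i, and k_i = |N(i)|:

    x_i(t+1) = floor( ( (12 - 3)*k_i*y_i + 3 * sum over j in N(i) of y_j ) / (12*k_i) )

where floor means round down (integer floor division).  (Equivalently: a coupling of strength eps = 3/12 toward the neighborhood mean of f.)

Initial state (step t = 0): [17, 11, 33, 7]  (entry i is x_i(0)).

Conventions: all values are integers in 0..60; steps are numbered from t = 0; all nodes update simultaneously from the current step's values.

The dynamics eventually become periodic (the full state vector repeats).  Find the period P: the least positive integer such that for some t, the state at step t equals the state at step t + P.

Simulating step by step:
t=0: [17, 11, 33, 7]
t=1: [25, 15, 15, 6]
t=2: [51, 28, 29, 54]
t=3: [11, 4, 7, 17]
t=4: [20, 41, 11, 25]
t=5: [42, 38, 21, 47]
t=6: [45, 35, 43, 56]
t=7: [46, 30, 42, 32]
t=8: [45, 19, 36, 24]
t=9: [51, 37, 31, 49]
t=10: [12, 25, 13, 6]
t=11: [26, 45, 28, 48]
t=12: [50, 48, 9, 9]
t=13: [7, 3, 6, 7]
t=14: [7, 45, 50, 8]
t=15: [8, 41, 13, 4]
t=16: [14, 34, 26, 42]
t=17: [24, 25, 51, 43]
t=18: [51, 49, 21, 43]
t=19: [14, 10, 38, 42]
t=20: [23, 14, 31, 40]
t=21: [44, 24, 16, 36]
t=22: [48, 48, 30, 30]
t=23: [2, 2, 8, 8]
t=24: [41, 41, 9, 9]
t=25: [37, 37, 11, 11]
t=26: [27, 27, 15, 15]
t=27: [3, 3, 21, 21]
t=28: [49, 49, 43, 43]
t=29: [10, 10, 42, 42]
t=30: [14, 14, 40, 40]
t=31: [24, 24, 36, 36]
t=32: [48, 48, 30, 30]

Answer: 10
Key observation: The state at step 22, [48, 48, 30, 30], reappears at step 32 — and no state repeats earlier — so the cycle the system enters has period 10.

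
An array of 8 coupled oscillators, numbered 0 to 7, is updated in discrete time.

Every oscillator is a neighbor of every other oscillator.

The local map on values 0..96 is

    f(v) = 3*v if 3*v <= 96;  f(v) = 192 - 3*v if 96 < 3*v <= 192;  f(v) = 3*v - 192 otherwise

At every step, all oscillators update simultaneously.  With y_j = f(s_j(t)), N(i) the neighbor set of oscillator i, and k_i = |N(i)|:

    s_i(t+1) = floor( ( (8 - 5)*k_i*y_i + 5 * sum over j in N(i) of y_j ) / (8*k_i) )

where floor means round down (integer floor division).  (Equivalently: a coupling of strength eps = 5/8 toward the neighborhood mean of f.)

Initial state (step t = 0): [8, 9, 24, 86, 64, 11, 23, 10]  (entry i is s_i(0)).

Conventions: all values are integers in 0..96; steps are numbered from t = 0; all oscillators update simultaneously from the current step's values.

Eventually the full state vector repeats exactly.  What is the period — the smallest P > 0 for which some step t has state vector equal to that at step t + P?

Answer: 2
Key observation: The state at step 16, [24, 24, 25, 25, 24, 23, 25, 23], reappears at step 18 — and no state repeats earlier — so the cycle the system enters has period 2.

Derivation:
t=0: [8, 9, 24, 86, 64, 11, 23, 10]
t=1: [35, 36, 49, 47, 28, 38, 48, 37]
t=2: [74, 73, 62, 64, 73, 72, 63, 72]
t=3: [21, 20, 14, 12, 20, 19, 13, 19]
t=4: [54, 54, 48, 47, 54, 53, 48, 53]
t=5: [35, 35, 40, 41, 35, 36, 40, 36]
t=6: [82, 82, 77, 77, 82, 81, 77, 81]
t=7: [49, 49, 45, 45, 49, 48, 45, 48]
t=8: [48, 48, 52, 52, 48, 49, 52, 49]
t=9: [44, 44, 40, 40, 44, 43, 40, 43]
t=10: [63, 63, 67, 67, 63, 64, 67, 64]
t=11: [4, 4, 5, 5, 4, 3, 5, 3]
t=12: [12, 12, 13, 13, 12, 11, 13, 11]
t=13: [36, 36, 37, 37, 36, 35, 37, 35]
t=14: [83, 83, 82, 82, 83, 84, 82, 84]
t=15: [56, 56, 55, 55, 56, 57, 55, 57]
t=16: [24, 24, 25, 25, 24, 23, 25, 23]
t=17: [72, 72, 73, 73, 72, 71, 73, 71]
t=18: [24, 24, 25, 25, 24, 23, 25, 23]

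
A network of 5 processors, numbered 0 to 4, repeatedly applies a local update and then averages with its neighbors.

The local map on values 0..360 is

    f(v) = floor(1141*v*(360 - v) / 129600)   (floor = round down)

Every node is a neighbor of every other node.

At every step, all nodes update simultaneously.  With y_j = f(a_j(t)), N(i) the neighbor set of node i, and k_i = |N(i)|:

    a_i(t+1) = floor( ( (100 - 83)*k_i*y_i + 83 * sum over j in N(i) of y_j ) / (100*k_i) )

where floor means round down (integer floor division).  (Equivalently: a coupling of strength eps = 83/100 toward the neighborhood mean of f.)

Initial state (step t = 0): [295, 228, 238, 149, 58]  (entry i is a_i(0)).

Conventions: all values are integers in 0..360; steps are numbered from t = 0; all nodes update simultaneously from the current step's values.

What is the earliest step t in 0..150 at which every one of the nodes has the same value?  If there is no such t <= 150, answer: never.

Simulating step by step:
t=0: [295, 228, 238, 149, 58]  (not all equal)
t=1: [225, 221, 222, 221, 226]  (not all equal)
t=2: [268, 268, 268, 268, 268]  (all equal)

Answer: 2
Key observation: Synchronization is absorbing here: once all nodes are equal they stay equal, and step 2 is the first all-equal step.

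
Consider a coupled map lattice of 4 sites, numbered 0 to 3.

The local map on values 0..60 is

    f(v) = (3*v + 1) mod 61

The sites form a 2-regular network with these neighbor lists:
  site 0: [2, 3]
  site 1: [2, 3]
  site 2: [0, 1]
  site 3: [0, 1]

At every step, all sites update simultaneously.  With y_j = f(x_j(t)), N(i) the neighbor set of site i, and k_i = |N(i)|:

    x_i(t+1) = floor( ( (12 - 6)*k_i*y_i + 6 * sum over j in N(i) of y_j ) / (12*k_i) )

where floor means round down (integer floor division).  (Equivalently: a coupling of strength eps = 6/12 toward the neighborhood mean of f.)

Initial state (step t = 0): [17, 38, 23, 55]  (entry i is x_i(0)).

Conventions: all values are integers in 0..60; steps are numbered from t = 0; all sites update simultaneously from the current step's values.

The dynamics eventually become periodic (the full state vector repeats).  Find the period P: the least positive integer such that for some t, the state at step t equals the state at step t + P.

Simulating step by step:
t=0: [17, 38, 23, 55]
t=1: [39, 40, 31, 48]
t=2: [42, 44, 45, 40]
t=3: [21, 24, 11, 34]
t=4: [20, 25, 20, 24]
t=5: [3, 10, 3, 9]
t=6: [14, 25, 15, 24]
t=7: [36, 22, 37, 20]
t=8: [36, 15, 39, 13]
t=9: [48, 47, 52, 43]
t=10: [22, 20, 28, 14]
t=11: [19, 16, 13, 23]
t=12: [41, 36, 46, 31]
t=13: [13, 36, 21, 29]
t=14: [27, 31, 23, 35]
t=15: [24, 30, 18, 36]
t=16: [31, 40, 38, 34]
t=17: [40, 54, 50, 44]
t=18: [40, 30, 39, 30]
t=19: [51, 36, 51, 37]
t=20: [36, 44, 36, 45]
t=21: [39, 21, 38, 21]
t=22: [42, 15, 42, 16]
t=23: [16, 36, 15, 37]
t=24: [48, 48, 47, 49]
t=25: [23, 23, 21, 24]
t=26: [8, 8, 6, 10]
t=27: [25, 25, 22, 28]
t=28: [15, 15, 10, 19]
t=29: [45, 45, 38, 52]
t=30: [29, 29, 34, 24]
t=31: [27, 27, 34, 19]
t=32: [35, 35, 31, 39]
t=33: [45, 45, 39, 51]
t=34: [29, 29, 35, 23]
t=35: [27, 27, 36, 18]
t=36: [36, 36, 34, 38]
t=37: [48, 48, 45, 51]
t=38: [23, 23, 18, 27]
t=39: [23, 23, 32, 15]
t=40: [25, 25, 22, 27]
t=41: [14, 14, 10, 18]
t=42: [43, 43, 37, 49]
t=43: [23, 23, 29, 17]
t=44: [24, 24, 18, 30]
t=45: [27, 27, 33, 21]
t=46: [21, 21, 30, 12]
t=47: [18, 18, 16, 20]
t=48: [39, 39, 52, 27]
t=49: [42, 42, 46, 39]
t=50: [21, 21, 11, 31]
t=51: [18, 18, 18, 18]
t=52: [55, 55, 55, 55]
t=53: [44, 44, 44, 44]
t=54: [11, 11, 11, 11]
t=55: [34, 34, 34, 34]
t=56: [42, 42, 42, 42]
t=57: [5, 5, 5, 5]
t=58: [16, 16, 16, 16]
t=59: [49, 49, 49, 49]
t=60: [26, 26, 26, 26]
t=61: [18, 18, 18, 18]

Answer: 10
Key observation: The state at step 51, [18, 18, 18, 18], reappears at step 61 — and no state repeats earlier — so the cycle the system enters has period 10.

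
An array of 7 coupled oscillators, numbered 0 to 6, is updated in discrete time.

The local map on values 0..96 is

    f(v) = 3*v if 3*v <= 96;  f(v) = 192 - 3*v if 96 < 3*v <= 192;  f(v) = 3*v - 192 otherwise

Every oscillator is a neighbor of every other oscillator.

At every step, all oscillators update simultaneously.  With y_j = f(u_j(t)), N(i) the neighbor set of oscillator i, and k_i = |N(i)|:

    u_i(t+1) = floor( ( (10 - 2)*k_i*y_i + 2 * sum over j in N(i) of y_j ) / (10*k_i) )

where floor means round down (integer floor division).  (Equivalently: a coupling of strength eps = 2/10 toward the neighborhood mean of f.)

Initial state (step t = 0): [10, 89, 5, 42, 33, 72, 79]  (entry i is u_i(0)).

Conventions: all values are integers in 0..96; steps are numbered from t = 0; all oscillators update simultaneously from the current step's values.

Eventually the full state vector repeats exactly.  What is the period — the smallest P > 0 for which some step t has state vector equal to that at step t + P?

Simulating step by step:
t=0: [10, 89, 5, 42, 33, 72, 79]
t=1: [34, 69, 23, 62, 82, 30, 46]
t=2: [81, 24, 65, 17, 54, 81, 54]
t=3: [48, 64, 11, 48, 32, 48, 32]
t=4: [49, 12, 37, 49, 85, 49, 85]
t=5: [47, 40, 74, 47, 60, 47, 60]
t=6: [48, 64, 32, 48, 18, 48, 18]
t=7: [48, 11, 85, 48, 53, 48, 53]
t=8: [47, 35, 58, 47, 35, 47, 35]
t=9: [53, 81, 28, 53, 81, 53, 81]
t=10: [36, 50, 75, 36, 50, 36, 50]
t=11: [78, 45, 39, 78, 45, 78, 45]
t=12: [44, 56, 69, 44, 56, 44, 56]
t=13: [54, 27, 20, 54, 27, 54, 27]
t=14: [36, 75, 59, 36, 75, 36, 75]
t=15: [76, 37, 23, 76, 37, 76, 37]
t=16: [41, 76, 66, 41, 76, 41, 76]
t=17: [63, 38, 15, 63, 38, 63, 38]
t=18: [11, 69, 44, 11, 69, 11, 69]
t=19: [32, 18, 52, 32, 18, 32, 18]
t=20: [89, 57, 43, 89, 57, 89, 57]
t=21: [69, 27, 60, 69, 27, 69, 27]
t=22: [21, 72, 19, 21, 72, 21, 72]
t=23: [58, 29, 54, 58, 29, 58, 29]
t=24: [25, 78, 34, 25, 78, 25, 78]
t=25: [72, 46, 83, 72, 46, 72, 46]
t=26: [28, 51, 53, 28, 51, 28, 51]
t=27: [77, 43, 38, 77, 43, 77, 43]
t=28: [42, 61, 72, 42, 61, 42, 61]
t=29: [58, 15, 26, 58, 15, 58, 15]
t=30: [22, 43, 68, 22, 43, 22, 43]
t=31: [63, 61, 22, 63, 61, 63, 61]
t=32: [5, 10, 54, 5, 10, 5, 10]
t=33: [17, 28, 28, 17, 28, 17, 28]
t=34: [55, 80, 80, 55, 80, 55, 80]
t=35: [29, 45, 45, 29, 45, 29, 45]
t=36: [83, 60, 60, 83, 60, 83, 60]
t=37: [51, 16, 16, 51, 16, 51, 16]
t=38: [40, 47, 47, 40, 47, 40, 47]
t=39: [69, 53, 53, 69, 53, 69, 53]
t=40: [17, 31, 31, 17, 31, 17, 31]
t=41: [56, 88, 88, 56, 88, 56, 88]
t=42: [30, 67, 67, 30, 67, 30, 67]
t=43: [79, 17, 17, 79, 17, 79, 17]
t=44: [45, 50, 50, 45, 50, 45, 50]
t=45: [55, 43, 43, 55, 43, 55, 43]
t=46: [31, 59, 59, 31, 59, 31, 59]
t=47: [82, 22, 22, 82, 22, 82, 22]
t=48: [55, 64, 64, 55, 64, 55, 64]
t=49: [23, 2, 2, 23, 2, 23, 2]
t=50: [60, 12, 12, 60, 12, 60, 12]
t=51: [15, 33, 33, 15, 33, 15, 33]
t=52: [51, 88, 88, 51, 88, 51, 88]
t=53: [43, 68, 68, 43, 68, 43, 68]
t=54: [56, 17, 17, 56, 17, 56, 17]
t=55: [27, 48, 48, 27, 48, 27, 48]
t=56: [76, 51, 51, 76, 51, 76, 51]
t=57: [36, 38, 38, 36, 38, 36, 38]
t=58: [83, 78, 78, 83, 78, 83, 78]
t=59: [55, 43, 43, 55, 43, 55, 43]

Answer: 14
Key observation: The state at step 45, [55, 43, 43, 55, 43, 55, 43], reappears at step 59 — and no state repeats earlier — so the cycle the system enters has period 14.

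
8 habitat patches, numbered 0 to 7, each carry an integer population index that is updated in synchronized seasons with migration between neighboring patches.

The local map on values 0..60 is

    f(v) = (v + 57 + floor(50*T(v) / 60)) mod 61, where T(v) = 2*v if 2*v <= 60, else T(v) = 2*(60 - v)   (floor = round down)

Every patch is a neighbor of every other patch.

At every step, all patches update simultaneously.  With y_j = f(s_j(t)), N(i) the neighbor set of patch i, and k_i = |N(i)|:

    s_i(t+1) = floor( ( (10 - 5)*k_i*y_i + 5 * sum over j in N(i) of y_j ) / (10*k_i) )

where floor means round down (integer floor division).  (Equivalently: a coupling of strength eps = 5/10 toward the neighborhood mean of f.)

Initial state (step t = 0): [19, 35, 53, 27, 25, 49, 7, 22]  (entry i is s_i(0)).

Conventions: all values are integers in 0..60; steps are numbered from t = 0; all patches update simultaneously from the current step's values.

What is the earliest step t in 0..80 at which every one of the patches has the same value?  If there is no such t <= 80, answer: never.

Simulating step by step:
t=0: [19, 35, 53, 27, 25, 49, 7, 22]  (not all equal)
t=1: [33, 18, 39, 16, 14, 14, 19, 37]  (not all equal)
t=2: [21, 35, 20, 32, 30, 30, 35, 20]  (not all equal)
t=3: [37, 20, 36, 20, 21, 21, 20, 36]  (not all equal)
t=4: [24, 41, 24, 41, 42, 42, 41, 24]  (not all equal)
t=5: [41, 18, 41, 18, 18, 18, 18, 41]  (not all equal)
t=6: [20, 36, 20, 36, 36, 36, 36, 20]  (not all equal)
t=7: [35, 19, 35, 19, 19, 19, 19, 35]  (not all equal)
t=8: [23, 38, 23, 38, 38, 38, 38, 23]  (not all equal)
t=9: [39, 19, 39, 19, 19, 19, 19, 39]  (not all equal)
t=10: [22, 38, 22, 38, 38, 38, 38, 22]  (not all equal)
t=11: [37, 18, 37, 18, 18, 18, 18, 37]  (not all equal)
t=12: [22, 36, 22, 36, 36, 36, 36, 22]  (not all equal)
t=13: [38, 20, 38, 20, 20, 20, 20, 38]  (not all equal)
t=14: [23, 40, 23, 40, 40, 40, 40, 23]  (not all equal)
t=15: [39, 18, 39, 18, 18, 18, 18, 39]  (not all equal)
t=16: [21, 36, 21, 36, 36, 36, 36, 21]  (not all equal)
t=17: [37, 19, 37, 19, 19, 19, 19, 37]  (not all equal)
t=18: [22, 38, 22, 38, 38, 38, 38, 22]  (not all equal)

Answer: never
Key observation: The state at step 10 reappears at step 18 — the system is in a cycle of period 8 from step 10 on.  No step 0..18 is synchronized, and the cycle repeats forever, so no step up to 80 (or ever) has all patches equal.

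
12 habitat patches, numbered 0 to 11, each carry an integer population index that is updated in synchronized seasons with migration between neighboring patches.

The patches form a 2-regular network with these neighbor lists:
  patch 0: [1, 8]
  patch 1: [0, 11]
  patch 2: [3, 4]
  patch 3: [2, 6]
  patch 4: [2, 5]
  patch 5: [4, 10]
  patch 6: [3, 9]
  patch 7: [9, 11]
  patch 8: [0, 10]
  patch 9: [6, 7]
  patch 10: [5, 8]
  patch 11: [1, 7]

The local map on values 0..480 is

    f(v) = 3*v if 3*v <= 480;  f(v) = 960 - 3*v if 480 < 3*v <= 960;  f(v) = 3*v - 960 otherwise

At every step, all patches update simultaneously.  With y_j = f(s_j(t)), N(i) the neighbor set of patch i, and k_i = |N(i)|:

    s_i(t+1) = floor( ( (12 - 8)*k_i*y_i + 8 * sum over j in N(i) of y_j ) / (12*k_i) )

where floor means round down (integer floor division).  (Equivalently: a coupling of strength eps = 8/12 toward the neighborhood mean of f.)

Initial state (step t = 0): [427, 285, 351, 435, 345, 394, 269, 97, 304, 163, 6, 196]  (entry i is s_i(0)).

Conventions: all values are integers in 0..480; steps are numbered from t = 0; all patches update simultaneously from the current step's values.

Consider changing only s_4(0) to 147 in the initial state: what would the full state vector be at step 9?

Answer: [267, 270, 332, 383, 257, 154, 364, 242, 236, 313, 131, 189]
Key observation: This trace re-runs the system from the modified initial state.

Derivation:
t=0: [427, 285, 351, 435, 147, 394, 269, 97, 304, 163, 6, 196]
t=1: [158, 266, 293, 197, 252, 227, 323, 378, 129, 305, 96, 256]
t=2: [341, 276, 218, 153, 188, 257, 141, 137, 383, 76, 318, 176]
t=3: [128, 209, 387, 396, 297, 197, 370, 357, 86, 354, 128, 325]
t=4: [325, 244, 166, 193, 213, 274, 160, 76, 342, 121, 337, 153]
t=5: [103, 234, 388, 441, 307, 170, 408, 350, 44, 357, 85, 305]
t=6: [233, 204, 202, 277, 231, 248, 246, 82, 232, 155, 279, 131]
t=7: [291, 334, 250, 235, 279, 202, 272, 368, 216, 311, 201, 329]
t=8: [147, 52, 196, 203, 229, 278, 142, 66, 252, 105, 341, 71]
t=9: [267, 270, 332, 383, 257, 154, 364, 242, 236, 313, 131, 189]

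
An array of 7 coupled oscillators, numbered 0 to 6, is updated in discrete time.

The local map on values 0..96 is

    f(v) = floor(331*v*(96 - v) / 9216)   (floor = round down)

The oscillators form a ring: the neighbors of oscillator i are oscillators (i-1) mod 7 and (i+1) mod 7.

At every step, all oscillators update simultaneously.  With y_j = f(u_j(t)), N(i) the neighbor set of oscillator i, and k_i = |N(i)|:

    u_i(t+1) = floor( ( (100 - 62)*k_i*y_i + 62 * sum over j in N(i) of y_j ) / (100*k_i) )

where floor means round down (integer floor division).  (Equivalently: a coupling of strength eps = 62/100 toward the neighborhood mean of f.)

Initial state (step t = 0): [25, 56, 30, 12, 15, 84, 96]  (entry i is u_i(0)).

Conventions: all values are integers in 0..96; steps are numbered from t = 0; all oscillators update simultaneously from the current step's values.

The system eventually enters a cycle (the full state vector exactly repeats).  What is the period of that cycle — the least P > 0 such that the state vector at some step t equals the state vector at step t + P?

Answer: 4
Key observation: The state at step 7, [43, 43, 42, 41, 41, 42, 43], reappears at step 11 — and no state repeats earlier — so the cycle the system enters has period 4.

Derivation:
t=0: [25, 56, 30, 12, 15, 84, 96]
t=1: [48, 71, 62, 49, 38, 27, 30]
t=2: [72, 72, 73, 78, 75, 71, 72]
t=3: [62, 61, 57, 54, 56, 60, 62]
t=4: [75, 76, 78, 80, 79, 77, 75]
t=5: [55, 53, 49, 47, 48, 52, 54]
t=6: [80, 81, 81, 82, 82, 81, 81]
t=7: [43, 43, 42, 41, 41, 42, 43]
t=8: [81, 81, 80, 80, 80, 80, 81]
t=9: [43, 43, 44, 45, 45, 44, 43]
t=10: [81, 81, 81, 82, 82, 81, 81]
t=11: [43, 43, 42, 41, 41, 42, 43]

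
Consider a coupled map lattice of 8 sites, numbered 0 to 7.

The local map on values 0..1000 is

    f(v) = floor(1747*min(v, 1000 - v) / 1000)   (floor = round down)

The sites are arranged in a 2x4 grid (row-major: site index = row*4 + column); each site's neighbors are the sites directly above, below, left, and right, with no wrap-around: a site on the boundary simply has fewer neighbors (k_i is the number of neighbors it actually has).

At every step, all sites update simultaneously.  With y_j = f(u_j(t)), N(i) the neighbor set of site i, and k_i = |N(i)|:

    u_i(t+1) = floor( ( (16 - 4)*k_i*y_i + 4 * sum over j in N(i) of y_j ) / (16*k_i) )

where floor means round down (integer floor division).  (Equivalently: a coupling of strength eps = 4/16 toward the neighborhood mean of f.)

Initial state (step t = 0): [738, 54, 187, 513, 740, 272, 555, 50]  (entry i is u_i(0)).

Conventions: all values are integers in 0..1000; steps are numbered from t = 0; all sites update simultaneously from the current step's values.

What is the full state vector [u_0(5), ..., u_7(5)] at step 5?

Answer: [496, 654, 754, 694, 473, 462, 704, 631]

Derivation:
t=0: [738, 54, 187, 513, 740, 272, 555, 50]
t=1: [411, 175, 387, 689, 457, 466, 656, 268]
t=2: [676, 412, 627, 550, 790, 752, 613, 493]
t=3: [560, 676, 670, 778, 399, 471, 669, 828]
t=4: [733, 605, 559, 399, 721, 769, 575, 345]
t=5: [496, 654, 754, 694, 473, 462, 704, 631]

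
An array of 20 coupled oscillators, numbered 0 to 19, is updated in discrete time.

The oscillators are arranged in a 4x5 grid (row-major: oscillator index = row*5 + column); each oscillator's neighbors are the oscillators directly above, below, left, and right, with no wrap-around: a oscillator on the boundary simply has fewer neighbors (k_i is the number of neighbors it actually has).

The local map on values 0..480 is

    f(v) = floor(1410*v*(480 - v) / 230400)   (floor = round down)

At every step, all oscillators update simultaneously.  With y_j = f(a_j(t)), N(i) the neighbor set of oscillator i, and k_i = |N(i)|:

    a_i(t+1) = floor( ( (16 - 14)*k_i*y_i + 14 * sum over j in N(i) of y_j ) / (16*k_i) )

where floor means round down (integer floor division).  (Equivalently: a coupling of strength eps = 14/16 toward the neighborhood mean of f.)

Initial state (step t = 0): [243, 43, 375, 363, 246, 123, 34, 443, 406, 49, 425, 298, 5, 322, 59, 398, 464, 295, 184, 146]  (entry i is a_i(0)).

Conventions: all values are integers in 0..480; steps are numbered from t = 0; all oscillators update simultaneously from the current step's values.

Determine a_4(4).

Answer: a_4(4) = 334

Derivation:
t=0: [243, 43, 375, 363, 246, 123, 34, 443, 406, 49, 425, 298, 5, 322, 59, 398, 464, 295, 184, 146]
t=1: [211, 213, 167, 258, 213, 204, 189, 128, 197, 216, 250, 105, 236, 188, 234, 107, 257, 155, 316, 249]
t=2: [346, 335, 323, 337, 348, 344, 306, 329, 328, 347, 285, 333, 297, 339, 345, 337, 274, 335, 329, 336]
t=3: [290, 304, 299, 298, 287, 312, 300, 316, 294, 289, 298, 330, 302, 304, 289, 336, 302, 323, 296, 294]
t=4: [325, 331, 325, 333, 334, 331, 318, 329, 328, 336, 309, 325, 315, 332, 333, 325, 305, 327, 324, 334]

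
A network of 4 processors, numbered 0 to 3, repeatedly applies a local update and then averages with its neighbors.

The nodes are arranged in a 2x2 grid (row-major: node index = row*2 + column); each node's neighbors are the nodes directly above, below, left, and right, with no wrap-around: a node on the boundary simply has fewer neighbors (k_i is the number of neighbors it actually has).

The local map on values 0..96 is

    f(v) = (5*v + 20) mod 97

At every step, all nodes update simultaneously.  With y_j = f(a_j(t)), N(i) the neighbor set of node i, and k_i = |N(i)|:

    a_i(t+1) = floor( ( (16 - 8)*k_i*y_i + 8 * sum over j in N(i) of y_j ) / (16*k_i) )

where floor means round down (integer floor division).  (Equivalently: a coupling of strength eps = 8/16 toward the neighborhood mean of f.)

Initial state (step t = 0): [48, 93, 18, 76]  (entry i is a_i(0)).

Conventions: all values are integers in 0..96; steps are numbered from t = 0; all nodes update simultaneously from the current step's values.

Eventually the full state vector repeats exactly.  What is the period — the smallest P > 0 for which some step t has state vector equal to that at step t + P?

Simulating step by step:
t=0: [48, 93, 18, 76]
t=1: [36, 19, 26, 9]
t=2: [20, 26, 44, 50]
t=3: [36, 51, 47, 62]
t=4: [38, 51, 41, 55]
t=5: [36, 45, 20, 30]
t=6: [21, 45, 31, 55]
t=7: [46, 33, 47, 34]
t=8: [65, 81, 67, 83]
t=9: [52, 43, 57, 48]
t=10: [56, 58, 45, 46]
t=11: [22, 25, 41, 45]
t=12: [36, 45, 36, 45]
t=13: [17, 39, 17, 39]
t=14: [11, 17, 11, 17]
t=15: [58, 24, 58, 24]
t=16: [25, 37, 25, 37]
t=17: [38, 20, 38, 20]
t=18: [17, 21, 17, 21]
t=19: [13, 23, 13, 23]
t=20: [73, 49, 73, 49]
t=21: [88, 76, 88, 76]
t=22: [57, 27, 57, 27]
t=23: [25, 47, 25, 47]
t=24: [51, 57, 51, 57]
t=25: [64, 30, 64, 30]
t=26: [55, 67, 55, 67]
t=27: [19, 49, 19, 49]
t=28: [31, 57, 31, 57]
t=29: [62, 30, 62, 30]
t=30: [47, 64, 47, 64]
t=31: [58, 52, 58, 52]
t=32: [35, 69, 35, 69]
t=33: [19, 55, 19, 55]
t=34: [14, 7, 14, 7]
t=35: [81, 63, 81, 63]
t=36: [38, 42, 38, 42]
t=37: [21, 31, 21, 31]
t=38: [40, 65, 40, 65]
t=39: [33, 47, 33, 47]
t=40: [81, 67, 81, 67]
t=41: [43, 57, 43, 57]
t=42: [34, 20, 34, 20]
t=43: [75, 40, 75, 40]
t=44: [11, 21, 11, 21]
t=45: [63, 39, 63, 39]
t=46: [38, 26, 38, 26]
t=47: [25, 43, 25, 43]
t=48: [46, 42, 46, 42]
t=49: [51, 41, 51, 41]
t=50: [68, 43, 68, 43]
t=51: [62, 48, 62, 48]
t=52: [45, 59, 45, 59]
t=53: [44, 30, 44, 30]
t=54: [52, 66, 52, 66]
t=55: [79, 65, 79, 65]
t=56: [33, 47, 33, 47]

Answer: 17
Key observation: The state at step 39, [33, 47, 33, 47], reappears at step 56 — and no state repeats earlier — so the cycle the system enters has period 17.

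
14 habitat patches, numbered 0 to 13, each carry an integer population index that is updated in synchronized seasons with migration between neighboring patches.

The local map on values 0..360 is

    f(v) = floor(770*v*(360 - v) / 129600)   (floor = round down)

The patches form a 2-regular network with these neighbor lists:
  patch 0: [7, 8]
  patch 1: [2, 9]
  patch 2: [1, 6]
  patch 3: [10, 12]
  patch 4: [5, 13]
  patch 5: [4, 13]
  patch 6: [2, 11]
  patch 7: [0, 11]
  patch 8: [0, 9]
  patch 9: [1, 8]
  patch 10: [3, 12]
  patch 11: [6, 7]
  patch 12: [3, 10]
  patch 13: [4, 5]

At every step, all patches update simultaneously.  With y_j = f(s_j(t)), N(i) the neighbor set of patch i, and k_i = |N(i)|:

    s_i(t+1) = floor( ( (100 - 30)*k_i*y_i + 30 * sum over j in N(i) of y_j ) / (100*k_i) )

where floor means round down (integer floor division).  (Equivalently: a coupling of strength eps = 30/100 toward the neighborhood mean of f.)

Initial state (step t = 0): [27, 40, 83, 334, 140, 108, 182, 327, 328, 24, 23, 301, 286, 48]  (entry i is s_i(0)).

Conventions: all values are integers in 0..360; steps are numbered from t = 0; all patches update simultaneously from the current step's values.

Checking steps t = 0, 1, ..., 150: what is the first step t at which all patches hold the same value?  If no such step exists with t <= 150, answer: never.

Answer: 6
Key observation: Synchronization is absorbing here: once all patches are equal they stay equal, and step 6 is the first all-equal step.

Derivation:
t=0: [27, 40, 83, 334, 140, 108, 182, 327, 328, 24, 23, 301, 286, 48]  (not all equal)
t=1: [56, 80, 135, 61, 164, 153, 170, 68, 58, 53, 58, 111, 102, 113]  (not all equal)
t=2: [103, 134, 174, 114, 185, 184, 185, 121, 102, 102, 112, 161, 141, 172]  (not all equal)
t=3: [158, 177, 190, 168, 192, 192, 191, 171, 156, 159, 167, 187, 177, 192]  (not all equal)
t=4: [189, 191, 191, 191, 191, 191, 191, 191, 189, 189, 191, 191, 191, 191]  (not all equal)
t=5: [191, 191, 191, 191, 191, 191, 191, 191, 192, 191, 191, 191, 191, 191]  (not all equal)
t=6: [191, 191, 191, 191, 191, 191, 191, 191, 191, 191, 191, 191, 191, 191]  (all equal)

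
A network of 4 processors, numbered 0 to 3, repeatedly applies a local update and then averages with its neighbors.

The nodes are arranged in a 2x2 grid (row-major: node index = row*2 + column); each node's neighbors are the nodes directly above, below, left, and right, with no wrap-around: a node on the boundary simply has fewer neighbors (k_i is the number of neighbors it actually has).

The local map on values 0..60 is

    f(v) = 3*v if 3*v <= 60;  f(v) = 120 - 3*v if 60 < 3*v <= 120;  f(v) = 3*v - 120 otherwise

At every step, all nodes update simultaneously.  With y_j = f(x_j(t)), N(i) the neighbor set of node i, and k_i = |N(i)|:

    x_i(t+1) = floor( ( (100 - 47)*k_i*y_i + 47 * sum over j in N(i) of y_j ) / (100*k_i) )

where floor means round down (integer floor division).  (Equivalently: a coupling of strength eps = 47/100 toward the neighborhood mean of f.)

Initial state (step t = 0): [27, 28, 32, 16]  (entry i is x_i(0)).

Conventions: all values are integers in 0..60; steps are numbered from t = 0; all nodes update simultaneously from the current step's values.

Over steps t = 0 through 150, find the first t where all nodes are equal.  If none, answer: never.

Simulating step by step:
t=0: [27, 28, 32, 16]  (not all equal)
t=1: [34, 39, 33, 39]  (not all equal)
t=2: [15, 6, 16, 7]  (not all equal)
t=3: [39, 25, 40, 26]  (not all equal)
t=4: [12, 34, 10, 32]  (not all equal)
t=5: [30, 23, 30, 24]  (not all equal)
t=6: [34, 45, 34, 44]  (not all equal)
t=7: [17, 15, 16, 14]  (not all equal)
t=8: [48, 45, 47, 44]  (not all equal)
t=9: [21, 16, 19, 14]  (not all equal)
t=10: [54, 48, 53, 46]  (not all equal)
t=11: [37, 26, 34, 24]  (not all equal)
t=12: [18, 35, 22, 39]  (not all equal)
t=13: [44, 21, 42, 17]  (not all equal)
t=14: [21, 45, 17, 41]  (not all equal)
t=15: [45, 22, 41, 17]  (not all equal)
t=16: [21, 44, 17, 40]  (not all equal)
t=17: [45, 19, 40, 14]  (not all equal)
t=18: [21, 43, 13, 35]  (not all equal)
t=19: [41, 21, 37, 19]  (not all equal)
t=20: [17, 44, 18, 45]  (not all equal)
t=21: [42, 21, 44, 23]  (not all equal)
t=22: [19, 43, 19, 43]  (not all equal)
t=23: [45, 20, 45, 20]  (not all equal)
t=24: [25, 49, 25, 49]  (not all equal)
t=25: [40, 31, 40, 31]  (not all equal)
t=26: [6, 20, 6, 20]  (not all equal)
t=27: [27, 50, 27, 50]  (not all equal)
t=28: [36, 32, 36, 32]  (not all equal)
t=29: [14, 21, 14, 21]  (not all equal)
t=30: [45, 53, 45, 53]  (not all equal)
t=31: [20, 33, 20, 33]  (not all equal)
t=32: [50, 30, 50, 30]  (not all equal)
t=33: [30, 30, 30, 30]  (all equal)

Answer: 33
Key observation: Synchronization is absorbing here: once all nodes are equal they stay equal, and step 33 is the first all-equal step.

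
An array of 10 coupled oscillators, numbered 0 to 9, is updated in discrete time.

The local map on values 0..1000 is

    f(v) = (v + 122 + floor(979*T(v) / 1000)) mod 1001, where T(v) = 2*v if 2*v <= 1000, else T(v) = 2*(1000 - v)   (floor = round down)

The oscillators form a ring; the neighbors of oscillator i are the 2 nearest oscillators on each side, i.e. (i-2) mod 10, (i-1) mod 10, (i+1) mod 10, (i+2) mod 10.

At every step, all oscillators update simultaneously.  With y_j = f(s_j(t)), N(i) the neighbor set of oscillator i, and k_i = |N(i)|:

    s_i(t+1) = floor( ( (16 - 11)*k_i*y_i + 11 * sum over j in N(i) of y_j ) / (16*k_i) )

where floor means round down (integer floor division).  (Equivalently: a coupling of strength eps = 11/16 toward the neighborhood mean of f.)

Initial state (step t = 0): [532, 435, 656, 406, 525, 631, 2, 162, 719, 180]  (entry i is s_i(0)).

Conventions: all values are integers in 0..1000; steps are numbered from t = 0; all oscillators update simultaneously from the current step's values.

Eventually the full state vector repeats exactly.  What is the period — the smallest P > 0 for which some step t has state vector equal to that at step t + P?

Answer: 2
Key observation: The state at step 16, [554, 554, 554, 554, 554, 554, 554, 554, 554, 554], reappears at step 18 — and no state repeats earlier — so the cycle the system enters has period 2.

Derivation:
t=0: [532, 435, 656, 406, 525, 631, 2, 162, 719, 180]
t=1: [504, 469, 462, 428, 415, 427, 390, 470, 457, 542]
t=2: [534, 507, 468, 417, 372, 381, 380, 449, 480, 533]
t=3: [556, 528, 456, 379, 301, 295, 326, 415, 483, 546]
t=4: [539, 490, 382, 427, 311, 428, 353, 483, 435, 519]
t=5: [486, 483, 345, 334, 216, 316, 289, 436, 446, 540]
t=6: [465, 406, 383, 292, 457, 404, 591, 477, 568, 511]
t=7: [446, 499, 469, 541, 502, 528, 478, 501, 532, 507]
t=8: [527, 547, 536, 566, 560, 572, 568, 577, 550, 564]
t=9: [559, 553, 555, 544, 541, 533, 536, 534, 545, 547]
t=10: [548, 549, 550, 556, 559, 564, 563, 562, 556, 553]
t=11: [551, 551, 549, 546, 543, 540, 540, 542, 545, 548]
t=12: [552, 552, 553, 555, 557, 559, 559, 558, 556, 554]
t=13: [548, 548, 548, 546, 545, 544, 544, 544, 546, 547]
t=14: [554, 554, 554, 555, 555, 556, 556, 556, 555, 554]
t=15: [547, 547, 547, 547, 546, 546, 546, 546, 547, 547]
t=16: [554, 554, 554, 554, 554, 554, 554, 554, 554, 554]
t=17: [548, 548, 548, 548, 548, 548, 548, 548, 548, 548]
t=18: [554, 554, 554, 554, 554, 554, 554, 554, 554, 554]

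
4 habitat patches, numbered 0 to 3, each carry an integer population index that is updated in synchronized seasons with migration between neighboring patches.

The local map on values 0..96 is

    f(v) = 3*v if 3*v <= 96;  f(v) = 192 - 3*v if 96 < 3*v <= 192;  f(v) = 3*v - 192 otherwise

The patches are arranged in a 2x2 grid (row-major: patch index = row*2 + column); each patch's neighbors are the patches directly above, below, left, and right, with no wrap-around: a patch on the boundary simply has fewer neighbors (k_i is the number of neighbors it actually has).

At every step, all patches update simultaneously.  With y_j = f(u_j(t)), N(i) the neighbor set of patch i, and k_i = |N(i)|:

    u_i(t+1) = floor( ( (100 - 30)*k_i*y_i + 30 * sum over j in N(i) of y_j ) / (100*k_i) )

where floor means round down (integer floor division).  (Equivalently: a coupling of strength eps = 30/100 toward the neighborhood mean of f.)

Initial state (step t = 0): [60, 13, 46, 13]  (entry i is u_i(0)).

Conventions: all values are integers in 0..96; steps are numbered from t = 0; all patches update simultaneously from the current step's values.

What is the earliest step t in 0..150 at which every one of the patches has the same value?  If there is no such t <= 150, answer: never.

Simulating step by step:
t=0: [60, 13, 46, 13]  (not all equal)
t=1: [22, 34, 45, 41]  (not all equal)
t=2: [68, 83, 60, 70]  (not all equal)
t=3: [18, 44, 12, 22]  (not all equal)
t=4: [52, 60, 43, 60]  (not all equal)
t=5: [36, 15, 51, 19]  (not all equal)
t=6: [71, 52, 48, 52]  (not all equal)
t=7: [27, 33, 42, 37]  (not all equal)
t=8: [80, 89, 70, 80]  (not all equal)
t=9: [47, 66, 27, 47]  (not all equal)
t=10: [48, 19, 72, 48]  (not all equal)
t=11: [45, 54, 31, 45]  (not all equal)
t=12: [58, 38, 82, 58]  (not all equal)
t=13: [32, 60, 43, 32]  (not all equal)
t=14: [78, 37, 72, 78]  (not all equal)
t=15: [45, 69, 29, 45]  (not all equal)
t=16: [55, 27, 78, 55]  (not all equal)
t=17: [37, 64, 37, 37]  (not all equal)
t=18: [68, 24, 81, 68]  (not all equal)
t=19: [26, 54, 39, 26]  (not all equal)
t=20: [70, 44, 75, 70]  (not all equal)
t=21: [26, 47, 28, 26]  (not all equal)
t=22: [74, 59, 82, 74]  (not all equal)
t=23: [31, 19, 46, 31]  (not all equal)
t=24: [81, 67, 65, 81]  (not all equal)
t=25: [37, 21, 17, 37]  (not all equal)
t=26: [73, 68, 60, 73]  (not all equal)
t=27: [22, 16, 16, 22]  (not all equal)
t=28: [60, 53, 53, 60]  (not all equal)
t=29: [18, 26, 26, 18]  (not all equal)
t=30: [61, 70, 70, 61]  (not all equal)
t=31: [11, 15, 15, 11]  (not all equal)
t=32: [36, 41, 41, 36]  (not all equal)
t=33: [79, 73, 73, 79]  (not all equal)
t=34: [39, 32, 32, 39]  (not all equal)
t=35: [81, 89, 89, 81]  (not all equal)
t=36: [58, 67, 67, 58]  (not all equal)
t=37: [15, 11, 11, 15]  (not all equal)
t=38: [41, 36, 36, 41]  (not all equal)
t=39: [73, 79, 79, 73]  (not all equal)
t=40: [32, 39, 39, 32]  (not all equal)
t=41: [89, 81, 81, 89]  (not all equal)
t=42: [67, 58, 58, 67]  (not all equal)
t=43: [11, 15, 15, 11]  (not all equal)

Answer: never
Key observation: The state at step 31 reappears at step 43 — the system is in a cycle of period 12 from step 31 on.  No step 0..43 is synchronized, and the cycle repeats forever, so no step up to 150 (or ever) has all patches equal.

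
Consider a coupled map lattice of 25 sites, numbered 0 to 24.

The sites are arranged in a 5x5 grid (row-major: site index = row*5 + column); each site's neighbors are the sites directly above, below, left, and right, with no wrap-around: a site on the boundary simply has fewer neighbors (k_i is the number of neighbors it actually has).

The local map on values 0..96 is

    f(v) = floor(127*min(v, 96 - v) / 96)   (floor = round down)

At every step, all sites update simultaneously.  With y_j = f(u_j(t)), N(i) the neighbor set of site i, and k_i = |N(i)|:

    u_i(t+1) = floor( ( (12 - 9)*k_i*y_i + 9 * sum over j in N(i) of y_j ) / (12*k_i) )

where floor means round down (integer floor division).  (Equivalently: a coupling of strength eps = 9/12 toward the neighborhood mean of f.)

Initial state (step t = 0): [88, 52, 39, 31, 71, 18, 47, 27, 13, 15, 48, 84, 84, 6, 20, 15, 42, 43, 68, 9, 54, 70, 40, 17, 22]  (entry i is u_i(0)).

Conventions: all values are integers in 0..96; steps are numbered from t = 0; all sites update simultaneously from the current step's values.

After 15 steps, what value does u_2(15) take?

Simulating step by step:
t=0: [88, 52, 39, 31, 71, 18, 47, 27, 13, 15, 48, 84, 84, 6, 20, 15, 42, 43, 68, 9, 54, 70, 40, 17, 22]
t=1: [32, 45, 46, 35, 30, 39, 40, 35, 23, 23, 30, 40, 24, 19, 15, 48, 37, 43, 27, 25, 33, 49, 41, 35, 19]
t=2: [51, 53, 52, 43, 38, 46, 52, 43, 35, 29, 51, 44, 41, 27, 26, 48, 55, 45, 38, 28, 57, 51, 54, 40, 35]
t=3: [58, 57, 56, 52, 47, 59, 57, 54, 46, 42, 60, 56, 52, 43, 36, 56, 58, 54, 46, 41, 58, 54, 56, 50, 44]
t=4: [49, 51, 54, 58, 57, 49, 51, 55, 57, 56, 49, 51, 55, 56, 53, 49, 52, 55, 57, 54, 52, 51, 55, 57, 57]
t=5: [60, 58, 54, 51, 51, 61, 58, 54, 51, 52, 61, 58, 54, 52, 53, 60, 58, 54, 52, 53, 59, 57, 54, 51, 52]
t=6: [47, 50, 54, 58, 58, 47, 50, 54, 57, 58, 47, 50, 54, 57, 57, 47, 50, 54, 57, 57, 48, 51, 55, 57, 57]
t=7: [61, 59, 55, 51, 50, 61, 59, 55, 51, 50, 61, 59, 55, 51, 50, 61, 59, 55, 51, 51, 61, 59, 54, 51, 51]
t=8: [46, 49, 53, 58, 59, 46, 48, 53, 58, 59, 46, 48, 53, 58, 59, 46, 48, 54, 58, 59, 46, 49, 54, 58, 59]
t=9: [60, 60, 56, 51, 48, 60, 60, 56, 50, 48, 60, 61, 56, 50, 48, 60, 60, 55, 50, 48, 60, 60, 55, 50, 48]
t=10: [47, 48, 52, 58, 61, 47, 47, 52, 58, 62, 46, 47, 52, 59, 62, 47, 48, 53, 59, 62, 47, 48, 53, 59, 61]
t=11: [62, 61, 57, 51, 46, 61, 61, 57, 50, 46, 61, 61, 56, 49, 45, 61, 61, 56, 48, 45, 62, 61, 55, 49, 46]
t=12: [45, 46, 51, 57, 59, 45, 46, 51, 58, 59, 46, 47, 52, 59, 60, 45, 47, 53, 59, 60, 45, 47, 53, 59, 60]
t=13: [59, 59, 57, 52, 49, 59, 60, 57, 51, 48, 60, 60, 56, 50, 47, 60, 60, 56, 49, 47, 60, 59, 55, 49, 47]
t=14: [48, 48, 52, 57, 60, 47, 48, 51, 58, 61, 47, 47, 52, 59, 61, 47, 48, 53, 59, 62, 47, 49, 54, 60, 62]
t=15: [62, 61, 57, 51, 48, 62, 61, 57, 50, 47, 62, 61, 56, 49, 46, 62, 61, 56, 48, 45, 62, 60, 55, 48, 45]

Answer: u_2(15) = 57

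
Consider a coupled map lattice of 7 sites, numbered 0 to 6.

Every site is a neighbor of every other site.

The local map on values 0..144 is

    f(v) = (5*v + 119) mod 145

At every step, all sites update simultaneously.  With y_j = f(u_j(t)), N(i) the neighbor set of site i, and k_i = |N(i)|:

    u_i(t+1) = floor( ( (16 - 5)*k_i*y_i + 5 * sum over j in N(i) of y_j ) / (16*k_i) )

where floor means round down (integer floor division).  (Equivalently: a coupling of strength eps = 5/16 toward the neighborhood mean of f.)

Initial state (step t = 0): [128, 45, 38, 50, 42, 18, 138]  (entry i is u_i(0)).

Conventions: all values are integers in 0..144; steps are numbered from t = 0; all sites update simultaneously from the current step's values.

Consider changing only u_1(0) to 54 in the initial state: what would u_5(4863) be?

Simulating step by step:
t=0: [128, 54, 38, 50, 42, 18, 138]
t=1: [43, 84, 33, 71, 46, 62, 75]
t=2: [58, 96, 118, 55, 67, 118, 67]
t=3: [103, 40, 109, 94, 40, 109, 40]
t=4: [50, 34, 69, 22, 34, 69, 34]
t=5: [84, 125, 52, 87, 125, 52, 125]
t=6: [89, 35, 80, 99, 35, 80, 35]
t=7: [99, 20, 71, 39, 20, 71, 20]
t=8: [40, 65, 43, 33, 65, 43, 65]
t=9: [33, 20, 42, 103, 20, 42, 20]
t=10: [114, 72, 50, 59, 72, 50, 72]
t=11: [96, 55, 77, 106, 55, 77, 55]
t=12: [40, 94, 71, 71, 94, 71, 94]
t=13: [27, 14, 33, 33, 14, 33, 14]
t=14: [103, 62, 122, 122, 62, 122, 62]
t=15: [59, 113, 27, 27, 113, 27, 113]
t=16: [118, 105, 109, 109, 105, 109, 105]
t=17: [111, 70, 83, 83, 70, 83, 70]
t=18: [85, 47, 88, 88, 47, 88, 47]
t=19: [104, 75, 113, 113, 75, 113, 75]
t=20: [66, 66, 94, 94, 66, 94, 66]
t=21: [13, 13, 10, 10, 13, 10, 13]
t=22: [36, 36, 27, 27, 36, 27, 36]
t=23: [24, 24, 88, 88, 24, 88, 24]
t=24: [98, 98, 117, 117, 98, 117, 98]
t=25: [43, 43, 104, 104, 43, 104, 43]
t=26: [46, 46, 55, 55, 46, 55, 46]
t=27: [66, 66, 94, 94, 66, 94, 66]

Answer: u_5(4863) = 55
Key observation: The state at step 20, [66, 66, 94, 94, 66, 94, 66], reappears at step 27: the system is in a cycle of period 7 from step 20 on.  Therefore the state at step 4863 equals the state at step 20 + ((4863 - 20) mod 7) = 26, which is [46, 46, 55, 55, 46, 55, 46].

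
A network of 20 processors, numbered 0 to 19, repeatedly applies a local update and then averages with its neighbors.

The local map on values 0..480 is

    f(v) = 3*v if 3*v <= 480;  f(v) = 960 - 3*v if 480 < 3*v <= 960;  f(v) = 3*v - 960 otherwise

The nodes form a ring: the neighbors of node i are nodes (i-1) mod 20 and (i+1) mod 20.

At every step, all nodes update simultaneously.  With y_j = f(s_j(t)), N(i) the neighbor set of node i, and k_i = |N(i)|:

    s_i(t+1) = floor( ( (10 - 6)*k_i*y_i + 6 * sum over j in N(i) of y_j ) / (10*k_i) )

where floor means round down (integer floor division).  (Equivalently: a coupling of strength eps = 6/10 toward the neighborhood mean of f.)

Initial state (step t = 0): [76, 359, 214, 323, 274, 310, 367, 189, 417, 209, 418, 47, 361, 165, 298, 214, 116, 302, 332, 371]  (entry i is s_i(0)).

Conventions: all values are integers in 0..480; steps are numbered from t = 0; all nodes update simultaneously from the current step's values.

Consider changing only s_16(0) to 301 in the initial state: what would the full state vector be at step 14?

Simulating step by step:
t=0: [76, 359, 214, 323, 274, 310, 367, 189, 417, 209, 418, 47, 361, 165, 298, 214, 301, 302, 332, 371]
t=1: [172, 210, 165, 140, 66, 95, 183, 286, 334, 308, 259, 181, 231, 242, 261, 164, 134, 49, 76, 140]
t=2: [402, 404, 411, 366, 290, 296, 280, 176, 58, 81, 209, 301, 302, 226, 281, 360, 345, 247, 261, 369]
t=3: [218, 256, 226, 164, 99, 91, 199, 261, 272, 249, 223, 138, 123, 164, 167, 105, 131, 163, 180, 185]
t=4: [301, 253, 310, 360, 341, 307, 280, 222, 174, 215, 304, 363, 412, 435, 418, 381, 393, 432, 430, 379]
t=5: [136, 106, 108, 75, 72, 70, 147, 285, 357, 271, 152, 148, 252, 309, 276, 227, 243, 299, 285, 186]
t=6: [379, 346, 292, 252, 216, 281, 270, 207, 120, 228, 359, 375, 224, 114, 146, 220, 195, 126, 181, 314]
t=7: [99, 109, 118, 200, 221, 185, 196, 288, 328, 253, 179, 187, 267, 354, 367, 363, 353, 388, 285, 185]
t=8: [338, 326, 347, 339, 348, 362, 299, 157, 98, 214, 349, 334, 213, 130, 125, 123, 139, 142, 224, 282]
t=9: [61, 47, 54, 72, 88, 94, 204, 295, 354, 241, 142, 139, 258, 364, 377, 385, 405, 381, 277, 148]
t=10: [248, 159, 171, 214, 255, 296, 246, 165, 134, 253, 366, 350, 239, 159, 166, 205, 215, 188, 239, 271]
t=11: [273, 389, 417, 319, 195, 153, 249, 373, 360, 242, 142, 150, 267, 402, 431, 371, 348, 325, 260, 196]
t=12: [230, 212, 179, 201, 288, 360, 270, 163, 165, 257, 375, 355, 272, 246, 252, 186, 84, 85, 188, 245]
t=13: [272, 337, 373, 298, 181, 121, 237, 372, 384, 264, 154, 134, 155, 193, 268, 297, 297, 296, 302, 289]
t=14: [100, 111, 98, 199, 295, 345, 255, 194, 174, 263, 355, 438, 420, 338, 197, 95, 69, 65, 71, 96]

Answer: [100, 111, 98, 199, 295, 345, 255, 194, 174, 263, 355, 438, 420, 338, 197, 95, 69, 65, 71, 96]
Key observation: This trace re-runs the system from the modified initial state.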